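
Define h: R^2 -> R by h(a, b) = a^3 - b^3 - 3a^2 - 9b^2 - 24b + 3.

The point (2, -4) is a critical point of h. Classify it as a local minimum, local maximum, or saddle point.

The mixed partial ∂²h/∂a∂b is 0, so the Hessian at any point is diag(h_aa, h_bb) = diag(6(a - 1), -6(b + 3)).
At (2, -4): H = diag(6, 6).
Both eigenvalues are positive, so H is positive definite: a local minimum.

local minimum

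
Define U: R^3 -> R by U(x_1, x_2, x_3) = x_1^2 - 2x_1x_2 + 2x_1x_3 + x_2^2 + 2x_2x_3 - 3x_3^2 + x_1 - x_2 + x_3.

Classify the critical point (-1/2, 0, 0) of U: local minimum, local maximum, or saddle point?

saddle point

The Hessian is constant: H = [[2, -2, 2], [-2, 2, 2], [2, 2, -6]].
Leading principal minors: Δ₁ = 2, Δ₂ = 0, Δ₃ = -32.
The minors fit neither the all-positive nor the alternating-sign pattern, so H is indefinite: a saddle point.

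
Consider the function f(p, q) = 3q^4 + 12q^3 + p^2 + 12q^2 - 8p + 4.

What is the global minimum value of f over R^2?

f(p,q) separates as A(p) + B(q) + 4, so its minimum is min A + min B + 4.
A'(p) = 2p - 8 vanishes at p ∈ {4}; B'(q) = 12q(q + 1)(q + 2) vanishes at q ∈ {-2, -1, 0}.
Local minima of A (where A''>0): A(4)=-16. Local minima of B: B(-2)=0, B(0)=0.
So the global minimum of f is A(4) + B(-2) + 4 = -16 + 0 + 4 = -12, attained at (4, -2).

-12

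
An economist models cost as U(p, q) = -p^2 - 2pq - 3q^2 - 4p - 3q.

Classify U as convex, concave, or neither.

concave

U is quadratic, so its Hessian is the constant matrix H = [[-2, -2], [-2, -6]].
det(H) = 8, tr(H) = -8.
det(H) > 0 and tr(H) < 0, so H is negative definite everywhere: concave.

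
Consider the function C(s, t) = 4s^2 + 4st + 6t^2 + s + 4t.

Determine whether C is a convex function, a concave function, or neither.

C is quadratic, so its Hessian is the constant matrix H = [[8, 4], [4, 12]].
det(H) = 80, tr(H) = 20.
det(H) > 0 and tr(H) > 0, so H is positive definite everywhere: convex.

convex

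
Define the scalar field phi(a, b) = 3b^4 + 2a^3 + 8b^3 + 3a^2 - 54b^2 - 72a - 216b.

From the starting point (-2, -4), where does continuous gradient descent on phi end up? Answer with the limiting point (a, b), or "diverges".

phi is separable, so gradient descent decouples: a follows -∂phi/∂a, b follows -∂phi/∂b.
∂phi/∂a = 6(a - 3)(a + 4); at a=-2 this is -60, so a increases.
∂phi/∂b = 12(b - 3)(b + 2)(b + 3); at b=-4 this is -168, so b increases.
a converges to its nearest critical value 3 (a local min of the a-part); b converges to -3. The iterate converges to (3, -3).

(3, -3)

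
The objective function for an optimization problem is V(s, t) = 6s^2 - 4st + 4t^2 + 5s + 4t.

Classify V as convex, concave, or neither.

V is quadratic, so its Hessian is the constant matrix H = [[12, -4], [-4, 8]].
det(H) = 80, tr(H) = 20.
det(H) > 0 and tr(H) > 0, so H is positive definite everywhere: convex.

convex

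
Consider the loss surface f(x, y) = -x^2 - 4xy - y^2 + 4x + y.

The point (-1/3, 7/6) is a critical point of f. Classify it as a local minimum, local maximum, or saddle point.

The Hessian of f is constant: H = [[-2, -4], [-4, -2]].
det(H) = (-2)·(-2) − (-4)² = -12.
Since det(H) < 0, H is indefinite and the critical point is a saddle point.

saddle point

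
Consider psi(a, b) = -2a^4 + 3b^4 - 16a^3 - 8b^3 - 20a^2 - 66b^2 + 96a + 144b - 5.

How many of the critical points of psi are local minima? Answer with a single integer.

2

psi separates as a function of a plus a function of b, so ∇psi=0 decouples.
∂psi/∂a = -8(a - 1)(a + 3)(a + 4) = 0 at a ∈ {-4, -3, 1}; ∂psi/∂b = 12(b - 4)(b - 1)(b + 3) = 0 at b ∈ {-3, 1, 4}.
The Hessian is diagonal: diag(psi_aa, psi_bb). Second derivatives: psi_aa(-4)=-40, psi_aa(-3)=32, psi_aa(1)=-160; psi_bb(-3)=336, psi_bb(1)=-144, psi_bb(4)=252.
Local minima occur where both diagonal entries positive: (-3, -3), (-3, 4). Count: 2.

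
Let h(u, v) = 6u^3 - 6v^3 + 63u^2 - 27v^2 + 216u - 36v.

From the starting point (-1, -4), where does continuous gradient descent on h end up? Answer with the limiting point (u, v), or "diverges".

(-3, -2)

h is separable, so gradient descent decouples: u follows -∂h/∂u, v follows -∂h/∂v.
∂h/∂u = 18(u + 3)(u + 4); at u=-1 this is 108, so u decreases.
∂h/∂v = -18(v + 1)(v + 2); at v=-4 this is -108, so v increases.
u converges to its nearest critical value -3 (a local min of the u-part); v converges to -2. The iterate converges to (-3, -2).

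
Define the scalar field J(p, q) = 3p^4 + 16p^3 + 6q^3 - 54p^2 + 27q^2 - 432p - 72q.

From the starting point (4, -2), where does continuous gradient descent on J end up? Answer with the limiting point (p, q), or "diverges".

(3, 1)

J is separable, so gradient descent decouples: p follows -∂J/∂p, q follows -∂J/∂q.
∂J/∂p = 12(p - 3)(p + 3)(p + 4); at p=4 this is 672, so p decreases.
∂J/∂q = 18(q - 1)(q + 4); at q=-2 this is -108, so q increases.
p converges to its nearest critical value 3 (a local min of the p-part); q converges to 1. The iterate converges to (3, 1).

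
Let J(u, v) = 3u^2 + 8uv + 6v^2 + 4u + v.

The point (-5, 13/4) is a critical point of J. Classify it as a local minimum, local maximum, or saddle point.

The Hessian of J is constant: H = [[6, 8], [8, 12]].
det(H) = 6·12 − 8² = 8.
det(H) > 0 and tr(H) = 18 > 0, so H is positive definite and the point is a local minimum.

local minimum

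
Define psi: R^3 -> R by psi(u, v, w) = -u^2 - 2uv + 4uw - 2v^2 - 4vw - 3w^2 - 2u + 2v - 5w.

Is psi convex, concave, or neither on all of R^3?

neither

psi is quadratic, so its Hessian is the constant matrix H = [[-2, -2, 4], [-2, -4, -4], [4, -4, -6]].
Leading principal minors: -2, 4, 136.
Neither pattern holds ⇒ H is indefinite ⇒ neither convex nor concave.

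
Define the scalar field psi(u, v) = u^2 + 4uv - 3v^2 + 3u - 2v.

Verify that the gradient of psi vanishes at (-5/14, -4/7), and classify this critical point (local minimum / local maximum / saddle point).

∇psi = (2u + 4v + 3, 4u - 6v - 2); substituting (-5/14, -4/7) gives ∇psi = (0, 0), so (-5/14, -4/7) is indeed a critical point.
The Hessian of psi is constant: H = [[2, 4], [4, -6]].
det(H) = 2·(-6) − 4² = -28.
Since det(H) < 0, H is indefinite and the critical point is a saddle point.

saddle point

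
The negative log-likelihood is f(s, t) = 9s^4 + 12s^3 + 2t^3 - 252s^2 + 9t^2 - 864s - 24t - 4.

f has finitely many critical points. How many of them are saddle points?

f separates as a function of s plus a function of t, so ∇f=0 decouples.
∂f/∂s = 36(s - 4)(s + 2)(s + 3) = 0 at s ∈ {-3, -2, 4}; ∂f/∂t = 6(t - 1)(t + 4) = 0 at t ∈ {-4, 1}.
The Hessian is diagonal: diag(f_ss, f_tt). Second derivatives: f_ss(-3)=252, f_ss(-2)=-216, f_ss(4)=1512; f_tt(-4)=-30, f_tt(1)=30.
Saddle points occur where the two diagonal entries have opposite signs: (-3, -4), (-2, 1), (4, -4). Count: 3.

3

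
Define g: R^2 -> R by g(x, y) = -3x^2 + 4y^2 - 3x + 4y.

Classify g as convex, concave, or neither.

g is quadratic, so its Hessian is the constant matrix H = [[-6, 0], [0, 8]].
det(H) = -48, tr(H) = 2.
det(H) < 0, so H is indefinite: neither convex nor concave.

neither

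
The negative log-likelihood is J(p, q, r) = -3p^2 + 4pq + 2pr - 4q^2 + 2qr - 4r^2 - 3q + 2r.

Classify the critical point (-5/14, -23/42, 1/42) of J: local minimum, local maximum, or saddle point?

The Hessian is constant: H = [[-6, 4, 2], [4, -8, 2], [2, 2, -8]].
Leading principal minors: Δ₁ = -6, Δ₂ = 32, Δ₃ = -168.
The minors alternate sign starting negative (−, +, −), so H is negative definite: a local maximum.

local maximum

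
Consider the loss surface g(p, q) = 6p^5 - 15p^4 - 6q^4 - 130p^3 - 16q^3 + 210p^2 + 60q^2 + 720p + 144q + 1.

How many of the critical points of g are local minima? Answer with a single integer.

2

g separates as a function of p plus a function of q, so ∇g=0 decouples.
∂g/∂p = 30(p - 4)(p - 2)(p + 1)(p + 3) = 0 at p ∈ {-3, -1, 2, 4}; ∂g/∂q = -24(q - 2)(q + 1)(q + 3) = 0 at q ∈ {-3, -1, 2}.
The Hessian is diagonal: diag(g_pp, g_qq). Second derivatives: g_pp(-3)=-2100, g_pp(-1)=900, g_pp(2)=-900, g_pp(4)=2100; g_qq(-3)=-240, g_qq(-1)=144, g_qq(2)=-360.
Local minima occur where both diagonal entries positive: (-1, -1), (4, -1). Count: 2.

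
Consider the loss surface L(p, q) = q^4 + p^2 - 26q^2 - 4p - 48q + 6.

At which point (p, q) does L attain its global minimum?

L(p,q) separates as A(p) + B(q) + 6, so its minimum is min A + min B + 6.
A'(p) = 2p - 4 vanishes at p ∈ {2}; B'(q) = 4(q - 4)(q + 1)(q + 3) vanishes at q ∈ {-3, -1, 4}.
Local minima of A (where A''>0): A(2)=-4. Local minima of B: B(-3)=-9, B(4)=-352.
So the global minimum of L is A(2) + B(4) + 6 = -4 − 352 + 6 = -350, attained at (2, 4).

(2, 4)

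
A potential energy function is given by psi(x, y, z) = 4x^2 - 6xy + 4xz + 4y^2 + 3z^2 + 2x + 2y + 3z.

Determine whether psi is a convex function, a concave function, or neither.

convex

psi is quadratic, so its Hessian is the constant matrix H = [[8, -6, 4], [-6, 8, 0], [4, 0, 6]].
Leading principal minors: 8, 28, 40.
All positive ⇒ H ≻ 0 ⇒ convex.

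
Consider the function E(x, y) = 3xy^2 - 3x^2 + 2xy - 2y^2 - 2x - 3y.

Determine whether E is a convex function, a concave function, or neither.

The term 3xy^2 is cubic, so the Hessian is not constant.
∂²E/∂y² = 6x - 4, which takes both signs as x varies (negative for sufficiently negative x). A diagonal entry of the Hessian changing sign means the Hessian is neither positive- nor negative-semidefinite on all of R^2.

neither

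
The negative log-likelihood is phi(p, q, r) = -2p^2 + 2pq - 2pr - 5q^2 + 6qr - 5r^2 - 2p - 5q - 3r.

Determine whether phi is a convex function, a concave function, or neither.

phi is quadratic, so its Hessian is the constant matrix H = [[-4, 2, -2], [2, -10, 6], [-2, 6, -10]].
Leading principal minors: -4, 36, -224.
Signs alternate −, +, − ⇒ H ≺ 0 ⇒ concave.

concave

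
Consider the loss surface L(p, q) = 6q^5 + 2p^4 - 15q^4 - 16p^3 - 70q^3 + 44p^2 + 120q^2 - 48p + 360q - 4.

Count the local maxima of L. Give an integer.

2

L separates as a function of p plus a function of q, so ∇L=0 decouples.
∂L/∂p = 8(p - 3)(p - 2)(p - 1) = 0 at p ∈ {1, 2, 3}; ∂L/∂q = 30(q - 3)(q - 2)(q + 1)(q + 2) = 0 at q ∈ {-2, -1, 2, 3}.
The Hessian is diagonal: diag(L_pp, L_qq). Second derivatives: L_pp(1)=16, L_pp(2)=-8, L_pp(3)=16; L_qq(-2)=-600, L_qq(-1)=360, L_qq(2)=-360, L_qq(3)=600.
Local maxima occur where both diagonal entries negative: (2, -2), (2, 2). Count: 2.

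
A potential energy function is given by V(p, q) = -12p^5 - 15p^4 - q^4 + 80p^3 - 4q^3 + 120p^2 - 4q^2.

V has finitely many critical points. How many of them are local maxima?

V separates as a function of p plus a function of q, so ∇V=0 decouples.
∂V/∂p = -60p(p - 2)(p + 1)(p + 2) = 0 at p ∈ {-2, -1, 0, 2}; ∂V/∂q = -4q(q + 1)(q + 2) = 0 at q ∈ {-2, -1, 0}.
The Hessian is diagonal: diag(V_pp, V_qq). Second derivatives: V_pp(-2)=480, V_pp(-1)=-180, V_pp(0)=240, V_pp(2)=-1440; V_qq(-2)=-8, V_qq(-1)=4, V_qq(0)=-8.
Local maxima occur where both diagonal entries negative: (-1, -2), (-1, 0), (2, -2), (2, 0). Count: 4.

4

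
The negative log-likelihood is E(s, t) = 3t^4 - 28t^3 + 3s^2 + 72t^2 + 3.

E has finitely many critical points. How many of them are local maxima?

0

E separates as a function of s plus a function of t, so ∇E=0 decouples.
∂E/∂s = 6s = 0 at s ∈ {0}; ∂E/∂t = 12t(t - 4)(t - 3) = 0 at t ∈ {0, 3, 4}.
The Hessian is diagonal: diag(E_ss, E_tt). Second derivatives: E_ss(0)=6; E_tt(0)=144, E_tt(3)=-36, E_tt(4)=48.
Local maxima occur where both diagonal entries negative: none. Count: 0.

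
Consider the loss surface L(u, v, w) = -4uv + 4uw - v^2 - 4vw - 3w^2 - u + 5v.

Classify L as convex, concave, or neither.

L is quadratic, so its Hessian is the constant matrix H = [[0, -4, 4], [-4, -2, -4], [4, -4, -6]].
Leading principal minors: 0, -16, 256.
Neither pattern holds ⇒ H is indefinite ⇒ neither convex nor concave.

neither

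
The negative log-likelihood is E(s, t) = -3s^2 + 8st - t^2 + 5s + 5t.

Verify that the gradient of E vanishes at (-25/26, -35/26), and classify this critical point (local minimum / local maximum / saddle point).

∇E = (-6s + 8t + 5, 8s - 2t + 5); substituting (-25/26, -35/26) gives ∇E = (0, 0), so (-25/26, -35/26) is indeed a critical point.
The Hessian of E is constant: H = [[-6, 8], [8, -2]].
det(H) = (-6)·(-2) − 8² = -52.
Since det(H) < 0, H is indefinite and the critical point is a saddle point.

saddle point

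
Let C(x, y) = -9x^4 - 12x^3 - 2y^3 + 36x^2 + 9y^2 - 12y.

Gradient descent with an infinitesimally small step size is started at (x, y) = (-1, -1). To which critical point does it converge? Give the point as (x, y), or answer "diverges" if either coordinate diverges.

C is separable, so gradient descent decouples: x follows -∂C/∂x, y follows -∂C/∂y.
∂C/∂x = -36x(x - 1)(x + 2); at x=-1 this is -72, so x increases.
∂C/∂y = -6(y - 2)(y - 1); at y=-1 this is -36, so y increases.
x converges to its nearest critical value 0 (a local min of the x-part); y converges to 1. The iterate converges to (0, 1).

(0, 1)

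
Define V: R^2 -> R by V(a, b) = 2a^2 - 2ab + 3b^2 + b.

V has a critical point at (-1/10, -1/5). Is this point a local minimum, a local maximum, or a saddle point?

local minimum

The Hessian of V is constant: H = [[4, -2], [-2, 6]].
det(H) = 4·6 − (-2)² = 20.
det(H) > 0 and tr(H) = 10 > 0, so H is positive definite and the point is a local minimum.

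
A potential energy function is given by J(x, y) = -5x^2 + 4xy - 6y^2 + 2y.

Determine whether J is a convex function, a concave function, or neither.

J is quadratic, so its Hessian is the constant matrix H = [[-10, 4], [4, -12]].
det(H) = 104, tr(H) = -22.
det(H) > 0 and tr(H) < 0, so H is negative definite everywhere: concave.

concave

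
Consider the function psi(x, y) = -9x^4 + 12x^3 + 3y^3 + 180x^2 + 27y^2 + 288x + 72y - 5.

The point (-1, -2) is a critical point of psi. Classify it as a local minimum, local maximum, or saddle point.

local minimum

The mixed partial ∂²psi/∂x∂y is 0, so the Hessian at any point is diag(psi_xx, psi_yy) = diag(36(-3x^2 + 2x + 10), 18(y + 3)).
At (-1, -2): H = diag(180, 18).
Both eigenvalues are positive, so H is positive definite: a local minimum.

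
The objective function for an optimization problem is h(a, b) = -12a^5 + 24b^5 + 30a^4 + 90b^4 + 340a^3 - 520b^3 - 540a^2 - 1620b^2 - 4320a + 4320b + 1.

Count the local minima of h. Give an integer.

4

h separates as a function of a plus a function of b, so ∇h=0 decouples.
∂h/∂a = -60(a - 4)(a - 3)(a + 2)(a + 3) = 0 at a ∈ {-3, -2, 3, 4}; ∂h/∂b = 120(b - 3)(b - 1)(b + 3)(b + 4) = 0 at b ∈ {-4, -3, 1, 3}.
The Hessian is diagonal: diag(h_aa, h_bb). Second derivatives: h_aa(-3)=2520, h_aa(-2)=-1800, h_aa(3)=1800, h_aa(4)=-2520; h_bb(-4)=-4200, h_bb(-3)=2880, h_bb(1)=-4800, h_bb(3)=10080.
Local minima occur where both diagonal entries positive: (-3, -3), (-3, 3), (3, -3), (3, 3). Count: 4.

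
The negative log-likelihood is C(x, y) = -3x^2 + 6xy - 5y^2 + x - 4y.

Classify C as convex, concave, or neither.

concave

C is quadratic, so its Hessian is the constant matrix H = [[-6, 6], [6, -10]].
det(H) = 24, tr(H) = -16.
det(H) > 0 and tr(H) < 0, so H is negative definite everywhere: concave.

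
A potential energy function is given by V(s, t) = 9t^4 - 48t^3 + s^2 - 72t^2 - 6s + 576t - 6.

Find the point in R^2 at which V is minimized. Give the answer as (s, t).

V(s,t) separates as P(s) + Q(t) − 6, so its minimum is min P + min Q − 6.
P'(s) = 2s - 6 vanishes at s ∈ {3}; Q'(t) = 36(t - 4)(t - 2)(t + 2) vanishes at t ∈ {-2, 2, 4}.
Local minima of P (where P''>0): P(3)=-9. Local minima of Q: Q(-2)=-912, Q(4)=384.
So the global minimum of V is P(3) + Q(-2) − 6 = -9 − 912 − 6 = -927, attained at (3, -2).

(3, -2)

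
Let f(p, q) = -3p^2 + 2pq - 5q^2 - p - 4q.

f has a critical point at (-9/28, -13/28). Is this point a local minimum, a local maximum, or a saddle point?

local maximum

The Hessian of f is constant: H = [[-6, 2], [2, -10]].
det(H) = (-6)·(-10) − 2² = 56.
det(H) > 0 and tr(H) = -16 < 0, so H is negative definite and the point is a local maximum.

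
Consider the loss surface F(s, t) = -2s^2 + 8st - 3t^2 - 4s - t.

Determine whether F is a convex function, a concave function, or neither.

F is quadratic, so its Hessian is the constant matrix H = [[-4, 8], [8, -6]].
det(H) = -40, tr(H) = -10.
det(H) < 0, so H is indefinite: neither convex nor concave.

neither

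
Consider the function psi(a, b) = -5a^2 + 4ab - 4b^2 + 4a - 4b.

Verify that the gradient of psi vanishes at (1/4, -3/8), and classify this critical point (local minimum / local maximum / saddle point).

local maximum

∇psi = (-10a + 4b + 4, 4a - 8b - 4); substituting (1/4, -3/8) gives ∇psi = (0, 0), so (1/4, -3/8) is indeed a critical point.
The Hessian of psi is constant: H = [[-10, 4], [4, -8]].
det(H) = (-10)·(-8) − 4² = 64.
det(H) > 0 and tr(H) = -18 < 0, so H is negative definite and the point is a local maximum.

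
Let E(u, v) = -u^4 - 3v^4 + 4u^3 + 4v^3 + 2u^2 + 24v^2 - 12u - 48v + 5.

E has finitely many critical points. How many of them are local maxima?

E separates as a function of u plus a function of v, so ∇E=0 decouples.
∂E/∂u = -4(u - 3)(u - 1)(u + 1) = 0 at u ∈ {-1, 1, 3}; ∂E/∂v = -12(v - 2)(v - 1)(v + 2) = 0 at v ∈ {-2, 1, 2}.
The Hessian is diagonal: diag(E_uu, E_vv). Second derivatives: E_uu(-1)=-32, E_uu(1)=16, E_uu(3)=-32; E_vv(-2)=-144, E_vv(1)=36, E_vv(2)=-48.
Local maxima occur where both diagonal entries negative: (-1, -2), (-1, 2), (3, -2), (3, 2). Count: 4.

4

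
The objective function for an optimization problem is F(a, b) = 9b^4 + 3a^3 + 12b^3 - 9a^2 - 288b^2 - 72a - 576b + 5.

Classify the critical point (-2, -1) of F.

local maximum

The mixed partial ∂²F/∂a∂b is 0, so the Hessian at any point is diag(F_aa, F_bb) = diag(18(a - 1), 36(3b^2 + 2b - 16)).
At (-2, -1): H = diag(-54, -540).
Both eigenvalues are negative, so H is negative definite: a local maximum.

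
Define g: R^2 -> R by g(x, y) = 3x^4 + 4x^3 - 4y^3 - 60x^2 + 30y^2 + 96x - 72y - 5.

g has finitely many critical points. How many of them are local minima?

g separates as a function of x plus a function of y, so ∇g=0 decouples.
∂g/∂x = 12(x - 2)(x - 1)(x + 4) = 0 at x ∈ {-4, 1, 2}; ∂g/∂y = -12(y - 3)(y - 2) = 0 at y ∈ {2, 3}.
The Hessian is diagonal: diag(g_xx, g_yy). Second derivatives: g_xx(-4)=360, g_xx(1)=-60, g_xx(2)=72; g_yy(2)=12, g_yy(3)=-12.
Local minima occur where both diagonal entries positive: (-4, 2), (2, 2). Count: 2.

2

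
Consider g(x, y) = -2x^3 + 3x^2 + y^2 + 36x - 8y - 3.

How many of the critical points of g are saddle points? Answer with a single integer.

1

g separates as a function of x plus a function of y, so ∇g=0 decouples.
∂g/∂x = -6(x - 3)(x + 2) = 0 at x ∈ {-2, 3}; ∂g/∂y = 2(y - 4) = 0 at y ∈ {4}.
The Hessian is diagonal: diag(g_xx, g_yy). Second derivatives: g_xx(-2)=30, g_xx(3)=-30; g_yy(4)=2.
Saddle points occur where the two diagonal entries have opposite signs: (3, 4). Count: 1.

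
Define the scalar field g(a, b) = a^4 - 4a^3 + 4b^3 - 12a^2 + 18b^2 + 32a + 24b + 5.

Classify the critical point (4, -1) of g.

The mixed partial ∂²g/∂a∂b is 0, so the Hessian at any point is diag(g_aa, g_bb) = diag(12(a^2 - 2a - 2), 12(2b + 3)).
At (4, -1): H = diag(72, 12).
Both eigenvalues are positive, so H is positive definite: a local minimum.

local minimum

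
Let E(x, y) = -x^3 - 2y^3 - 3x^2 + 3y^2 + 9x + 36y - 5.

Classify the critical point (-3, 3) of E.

The mixed partial ∂²E/∂x∂y is 0, so the Hessian at any point is diag(E_xx, E_yy) = diag(-6(x + 1), 6(-2y + 1)).
At (-3, 3): H = diag(12, -30).
The eigenvalues have opposite signs, so H is indefinite: a saddle point.

saddle point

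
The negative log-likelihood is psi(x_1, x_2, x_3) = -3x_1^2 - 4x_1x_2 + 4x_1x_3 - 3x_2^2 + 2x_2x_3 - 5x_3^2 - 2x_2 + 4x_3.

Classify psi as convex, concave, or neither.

concave

psi is quadratic, so its Hessian is the constant matrix H = [[-6, -4, 4], [-4, -6, 2], [4, 2, -10]].
Leading principal minors: -6, 20, -144.
Signs alternate −, +, − ⇒ H ≺ 0 ⇒ concave.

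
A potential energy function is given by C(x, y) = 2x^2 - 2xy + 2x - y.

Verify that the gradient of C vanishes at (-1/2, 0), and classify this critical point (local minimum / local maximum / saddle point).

∇C = (4x - 2y + 2, -2x - 1); substituting (-1/2, 0) gives ∇C = (0, 0), so (-1/2, 0) is indeed a critical point.
The Hessian of C is constant: H = [[4, -2], [-2, 0]].
det(H) = 4·0 − (-2)² = -4.
Since det(H) < 0, H is indefinite and the critical point is a saddle point.

saddle point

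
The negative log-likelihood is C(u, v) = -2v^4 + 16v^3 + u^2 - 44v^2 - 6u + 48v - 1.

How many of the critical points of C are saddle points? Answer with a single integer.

2

C separates as a function of u plus a function of v, so ∇C=0 decouples.
∂C/∂u = 2(u - 3) = 0 at u ∈ {3}; ∂C/∂v = -8(v - 3)(v - 2)(v - 1) = 0 at v ∈ {1, 2, 3}.
The Hessian is diagonal: diag(C_uu, C_vv). Second derivatives: C_uu(3)=2; C_vv(1)=-16, C_vv(2)=8, C_vv(3)=-16.
Saddle points occur where the two diagonal entries have opposite signs: (3, 1), (3, 3). Count: 2.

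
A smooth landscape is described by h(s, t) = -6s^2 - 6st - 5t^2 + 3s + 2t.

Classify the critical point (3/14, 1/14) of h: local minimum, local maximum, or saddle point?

local maximum

The Hessian of h is constant: H = [[-12, -6], [-6, -10]].
det(H) = (-12)·(-10) − (-6)² = 84.
det(H) > 0 and tr(H) = -22 < 0, so H is negative definite and the point is a local maximum.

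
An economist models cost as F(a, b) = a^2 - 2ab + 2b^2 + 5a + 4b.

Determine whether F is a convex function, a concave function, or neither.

convex

F is quadratic, so its Hessian is the constant matrix H = [[2, -2], [-2, 4]].
det(H) = 4, tr(H) = 6.
det(H) > 0 and tr(H) > 0, so H is positive definite everywhere: convex.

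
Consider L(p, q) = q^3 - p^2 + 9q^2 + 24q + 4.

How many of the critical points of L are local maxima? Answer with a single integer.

L separates as a function of p plus a function of q, so ∇L=0 decouples.
∂L/∂p = -2p = 0 at p ∈ {0}; ∂L/∂q = 3(q + 2)(q + 4) = 0 at q ∈ {-4, -2}.
The Hessian is diagonal: diag(L_pp, L_qq). Second derivatives: L_pp(0)=-2; L_qq(-4)=-6, L_qq(-2)=6.
Local maxima occur where both diagonal entries negative: (0, -4). Count: 1.

1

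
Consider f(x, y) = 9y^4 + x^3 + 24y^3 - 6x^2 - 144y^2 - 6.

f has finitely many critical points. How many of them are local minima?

2

f separates as a function of x plus a function of y, so ∇f=0 decouples.
∂f/∂x = 3x(x - 4) = 0 at x ∈ {0, 4}; ∂f/∂y = 36y(y - 2)(y + 4) = 0 at y ∈ {-4, 0, 2}.
The Hessian is diagonal: diag(f_xx, f_yy). Second derivatives: f_xx(0)=-12, f_xx(4)=12; f_yy(-4)=864, f_yy(0)=-288, f_yy(2)=432.
Local minima occur where both diagonal entries positive: (4, -4), (4, 2). Count: 2.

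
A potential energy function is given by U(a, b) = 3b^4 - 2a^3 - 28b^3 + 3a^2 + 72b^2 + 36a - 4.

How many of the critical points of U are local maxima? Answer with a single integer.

1

U separates as a function of a plus a function of b, so ∇U=0 decouples.
∂U/∂a = -6(a - 3)(a + 2) = 0 at a ∈ {-2, 3}; ∂U/∂b = 12b(b - 4)(b - 3) = 0 at b ∈ {0, 3, 4}.
The Hessian is diagonal: diag(U_aa, U_bb). Second derivatives: U_aa(-2)=30, U_aa(3)=-30; U_bb(0)=144, U_bb(3)=-36, U_bb(4)=48.
Local maxima occur where both diagonal entries negative: (3, 3). Count: 1.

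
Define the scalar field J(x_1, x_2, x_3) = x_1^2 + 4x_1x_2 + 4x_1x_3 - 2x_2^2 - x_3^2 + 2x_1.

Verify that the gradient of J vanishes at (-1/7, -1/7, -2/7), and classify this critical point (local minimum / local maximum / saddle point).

saddle point

∇J = (2x_1 + 4x_2 + 4x_3 + 2, 4x_1 - 4x_2, 4x_1 - 2x_3); substituting (-1/7, -1/7, -2/7) gives ∇J = (0, 0, 0), so (-1/7, -1/7, -2/7) is indeed a critical point.
The Hessian is constant: H = [[2, 4, 4], [4, -4, 0], [4, 0, -2]].
Leading principal minors: Δ₁ = 2, Δ₂ = -24, Δ₃ = 112.
The minors fit neither the all-positive nor the alternating-sign pattern, so H is indefinite: a saddle point.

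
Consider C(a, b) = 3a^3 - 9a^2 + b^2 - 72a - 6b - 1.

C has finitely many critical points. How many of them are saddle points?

1

C separates as a function of a plus a function of b, so ∇C=0 decouples.
∂C/∂a = 9(a - 4)(a + 2) = 0 at a ∈ {-2, 4}; ∂C/∂b = 2(b - 3) = 0 at b ∈ {3}.
The Hessian is diagonal: diag(C_aa, C_bb). Second derivatives: C_aa(-2)=-54, C_aa(4)=54; C_bb(3)=2.
Saddle points occur where the two diagonal entries have opposite signs: (-2, 3). Count: 1.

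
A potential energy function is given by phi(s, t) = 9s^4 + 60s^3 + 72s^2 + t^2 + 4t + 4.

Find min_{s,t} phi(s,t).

phi(s,t) separates as P(s) + Q(t) + 4, so its minimum is min P + min Q + 4.
P'(s) = 36s(s + 1)(s + 4) vanishes at s ∈ {-4, -1, 0}; Q'(t) = 2(t + 2) vanishes at t ∈ {-2}.
Local minima of P (where P''>0): P(-4)=-384, P(0)=0. Local minima of Q: Q(-2)=-4.
So the global minimum of phi is P(-4) + Q(-2) + 4 = -384 − 4 + 4 = -384, attained at (-4, -2).

-384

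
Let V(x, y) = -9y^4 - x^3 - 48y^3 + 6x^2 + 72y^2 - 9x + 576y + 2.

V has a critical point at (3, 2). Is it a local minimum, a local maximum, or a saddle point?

local maximum

The mixed partial ∂²V/∂x∂y is 0, so the Hessian at any point is diag(V_xx, V_yy) = diag(6(-x + 2), 36(-3y^2 - 8y + 4)).
At (3, 2): H = diag(-6, -864).
Both eigenvalues are negative, so H is negative definite: a local maximum.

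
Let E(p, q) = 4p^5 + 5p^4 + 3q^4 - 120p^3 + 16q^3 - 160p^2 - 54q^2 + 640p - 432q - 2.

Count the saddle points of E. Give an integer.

6

E separates as a function of p plus a function of q, so ∇E=0 decouples.
∂E/∂p = 20(p - 4)(p - 1)(p + 2)(p + 4) = 0 at p ∈ {-4, -2, 1, 4}; ∂E/∂q = 12(q - 3)(q + 3)(q + 4) = 0 at q ∈ {-4, -3, 3}.
The Hessian is diagonal: diag(E_pp, E_qq). Second derivatives: E_pp(-4)=-1600, E_pp(-2)=720, E_pp(1)=-900, E_pp(4)=2880; E_qq(-4)=84, E_qq(-3)=-72, E_qq(3)=504.
Saddle points occur where the two diagonal entries have opposite signs: (-4, -4), (-4, 3), (-2, -3), (1, -4), (1, 3), (4, -3). Count: 6.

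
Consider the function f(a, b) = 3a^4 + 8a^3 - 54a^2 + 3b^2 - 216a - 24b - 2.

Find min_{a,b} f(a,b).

-725

f(a,b) separates as P(a) + Q(b) − 2, so its minimum is min P + min Q − 2.
P'(a) = 12(a - 3)(a + 2)(a + 3) vanishes at a ∈ {-3, -2, 3}; Q'(b) = 6b - 24 vanishes at b ∈ {4}.
Local minima of P (where P''>0): P(-3)=189, P(3)=-675. Local minima of Q: Q(4)=-48.
So the global minimum of f is P(3) + Q(4) − 2 = -675 − 48 − 2 = -725, attained at (3, 4).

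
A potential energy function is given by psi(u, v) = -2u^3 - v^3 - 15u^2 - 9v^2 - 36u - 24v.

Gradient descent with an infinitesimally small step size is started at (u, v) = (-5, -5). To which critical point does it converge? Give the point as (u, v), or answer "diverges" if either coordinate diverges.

(-3, -4)

psi is separable, so gradient descent decouples: u follows -∂psi/∂u, v follows -∂psi/∂v.
∂psi/∂u = -6(u + 2)(u + 3); at u=-5 this is -36, so u increases.
∂psi/∂v = -3(v + 2)(v + 4); at v=-5 this is -9, so v increases.
u converges to its nearest critical value -3 (a local min of the u-part); v converges to -4. The iterate converges to (-3, -4).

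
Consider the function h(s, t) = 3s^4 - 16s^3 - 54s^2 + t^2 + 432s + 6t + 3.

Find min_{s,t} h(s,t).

h(s,t) separates as P(s) + Q(t) + 3, so its minimum is min P + min Q + 3.
P'(s) = 12(s - 4)(s - 3)(s + 3) vanishes at s ∈ {-3, 3, 4}; Q'(t) = 2(t + 3) vanishes at t ∈ {-3}.
Local minima of P (where P''>0): P(-3)=-1107, P(4)=608. Local minima of Q: Q(-3)=-9.
So the global minimum of h is P(-3) + Q(-3) + 3 = -1107 − 9 + 3 = -1113, attained at (-3, -3).

-1113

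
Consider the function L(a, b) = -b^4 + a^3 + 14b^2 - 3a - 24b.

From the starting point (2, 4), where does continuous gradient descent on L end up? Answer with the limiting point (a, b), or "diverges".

diverges

L is separable, so gradient descent decouples: a follows -∂L/∂a, b follows -∂L/∂b.
∂L/∂a = 3(a - 1)(a + 1); at a=2 this is 9, so a decreases.
∂L/∂b = -4(b - 2)(b - 1)(b + 3); at b=4 this is -168, so b increases.
The b-coordinate has no critical point in that direction and runs off to infinity.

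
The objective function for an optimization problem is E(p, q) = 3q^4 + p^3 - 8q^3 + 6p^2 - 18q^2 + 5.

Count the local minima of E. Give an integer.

2

E separates as a function of p plus a function of q, so ∇E=0 decouples.
∂E/∂p = 3p(p + 4) = 0 at p ∈ {-4, 0}; ∂E/∂q = 12q(q - 3)(q + 1) = 0 at q ∈ {-1, 0, 3}.
The Hessian is diagonal: diag(E_pp, E_qq). Second derivatives: E_pp(-4)=-12, E_pp(0)=12; E_qq(-1)=48, E_qq(0)=-36, E_qq(3)=144.
Local minima occur where both diagonal entries positive: (0, -1), (0, 3). Count: 2.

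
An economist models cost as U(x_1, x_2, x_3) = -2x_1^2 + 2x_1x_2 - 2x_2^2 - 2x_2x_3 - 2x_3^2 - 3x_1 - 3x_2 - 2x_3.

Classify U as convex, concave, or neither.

U is quadratic, so its Hessian is the constant matrix H = [[-4, 2, 0], [2, -4, -2], [0, -2, -4]].
Leading principal minors: -4, 12, -32.
Signs alternate −, +, − ⇒ H ≺ 0 ⇒ concave.

concave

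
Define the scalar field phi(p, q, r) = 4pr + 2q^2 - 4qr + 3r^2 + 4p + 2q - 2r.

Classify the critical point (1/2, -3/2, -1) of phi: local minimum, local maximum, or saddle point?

saddle point

The Hessian is constant: H = [[0, 0, 4], [0, 4, -4], [4, -4, 6]].
Leading principal minors: Δ₁ = 0, Δ₂ = 0, Δ₃ = -64.
The minors fit neither the all-positive nor the alternating-sign pattern, so H is indefinite: a saddle point.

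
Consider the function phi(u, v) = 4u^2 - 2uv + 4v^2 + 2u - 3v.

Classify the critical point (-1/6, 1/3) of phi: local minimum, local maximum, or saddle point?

local minimum

The Hessian of phi is constant: H = [[8, -2], [-2, 8]].
det(H) = 8·8 − (-2)² = 60.
det(H) > 0 and tr(H) = 16 > 0, so H is positive definite and the point is a local minimum.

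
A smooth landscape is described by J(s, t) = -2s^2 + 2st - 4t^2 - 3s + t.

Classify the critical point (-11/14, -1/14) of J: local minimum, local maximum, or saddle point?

The Hessian of J is constant: H = [[-4, 2], [2, -8]].
det(H) = (-4)·(-8) − 2² = 28.
det(H) > 0 and tr(H) = -12 < 0, so H is negative definite and the point is a local maximum.

local maximum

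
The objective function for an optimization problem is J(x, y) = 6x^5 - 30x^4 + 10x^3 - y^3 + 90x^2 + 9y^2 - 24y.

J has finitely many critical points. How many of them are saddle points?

4

J separates as a function of x plus a function of y, so ∇J=0 decouples.
∂J/∂x = 30x(x - 3)(x - 2)(x + 1) = 0 at x ∈ {-1, 0, 2, 3}; ∂J/∂y = -3(y - 4)(y - 2) = 0 at y ∈ {2, 4}.
The Hessian is diagonal: diag(J_xx, J_yy). Second derivatives: J_xx(-1)=-360, J_xx(0)=180, J_xx(2)=-180, J_xx(3)=360; J_yy(2)=6, J_yy(4)=-6.
Saddle points occur where the two diagonal entries have opposite signs: (-1, 2), (0, 4), (2, 2), (3, 4). Count: 4.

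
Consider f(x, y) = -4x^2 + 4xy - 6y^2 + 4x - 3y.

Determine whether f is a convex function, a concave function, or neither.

concave

f is quadratic, so its Hessian is the constant matrix H = [[-8, 4], [4, -12]].
det(H) = 80, tr(H) = -20.
det(H) > 0 and tr(H) < 0, so H is negative definite everywhere: concave.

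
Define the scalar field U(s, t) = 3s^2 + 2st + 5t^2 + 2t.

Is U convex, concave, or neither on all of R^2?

convex

U is quadratic, so its Hessian is the constant matrix H = [[6, 2], [2, 10]].
det(H) = 56, tr(H) = 16.
det(H) > 0 and tr(H) > 0, so H is positive definite everywhere: convex.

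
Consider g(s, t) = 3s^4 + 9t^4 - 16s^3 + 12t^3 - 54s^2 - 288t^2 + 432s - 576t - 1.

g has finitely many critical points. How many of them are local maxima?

g separates as a function of s plus a function of t, so ∇g=0 decouples.
∂g/∂s = 12(s - 4)(s - 3)(s + 3) = 0 at s ∈ {-3, 3, 4}; ∂g/∂t = 36(t - 4)(t + 1)(t + 4) = 0 at t ∈ {-4, -1, 4}.
The Hessian is diagonal: diag(g_ss, g_tt). Second derivatives: g_ss(-3)=504, g_ss(3)=-72, g_ss(4)=84; g_tt(-4)=864, g_tt(-1)=-540, g_tt(4)=1440.
Local maxima occur where both diagonal entries negative: (3, -1). Count: 1.

1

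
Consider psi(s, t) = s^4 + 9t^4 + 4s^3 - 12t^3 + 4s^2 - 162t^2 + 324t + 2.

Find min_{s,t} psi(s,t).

-1375

psi(s,t) separates as P(s) + Q(t) + 2, so its minimum is min P + min Q + 2.
P'(s) = 4s(s + 1)(s + 2) vanishes at s ∈ {-2, -1, 0}; Q'(t) = 36(t - 3)(t - 1)(t + 3) vanishes at t ∈ {-3, 1, 3}.
Local minima of P (where P''>0): P(-2)=0, P(0)=0. Local minima of Q: Q(-3)=-1377, Q(3)=-81.
So the global minimum of psi is P(-2) + Q(-3) + 2 = 0 − 1377 + 2 = -1375, attained at (-2, -3).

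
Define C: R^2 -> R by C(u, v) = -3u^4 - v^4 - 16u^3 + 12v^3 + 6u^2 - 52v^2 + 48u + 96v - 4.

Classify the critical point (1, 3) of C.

The mixed partial ∂²C/∂u∂v is 0, so the Hessian at any point is diag(C_uu, C_vv) = diag(12(-3u^2 - 8u + 1), 4(-3v^2 + 18v - 26)).
At (1, 3): H = diag(-120, 4).
The eigenvalues have opposite signs, so H is indefinite: a saddle point.

saddle point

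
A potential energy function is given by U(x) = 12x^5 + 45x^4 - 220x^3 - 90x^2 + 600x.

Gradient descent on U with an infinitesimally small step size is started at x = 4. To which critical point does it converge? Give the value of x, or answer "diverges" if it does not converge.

U'(x) = 60(x - 2)(x - 1)(x + 1)(x + 5), so U'(4) = 16200.
Gradient descent moves in the -U' direction, i.e. x is decreasing.
The nearest critical point in that direction is x = 2, where U'' = 1260 > 0 (a local minimum). The iterate converges there.

2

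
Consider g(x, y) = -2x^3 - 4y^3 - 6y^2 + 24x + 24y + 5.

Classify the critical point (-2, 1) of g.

The mixed partial ∂²g/∂x∂y is 0, so the Hessian at any point is diag(g_xx, g_yy) = diag(-12x, -12(2y + 1)).
At (-2, 1): H = diag(24, -36).
The eigenvalues have opposite signs, so H is indefinite: a saddle point.

saddle point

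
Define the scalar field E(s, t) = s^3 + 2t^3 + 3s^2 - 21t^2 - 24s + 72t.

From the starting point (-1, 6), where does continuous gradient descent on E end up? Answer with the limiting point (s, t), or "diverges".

E is separable, so gradient descent decouples: s follows -∂E/∂s, t follows -∂E/∂t.
∂E/∂s = 3(s - 2)(s + 4); at s=-1 this is -27, so s increases.
∂E/∂t = 6(t - 4)(t - 3); at t=6 this is 36, so t decreases.
s converges to its nearest critical value 2 (a local min of the s-part); t converges to 4. The iterate converges to (2, 4).

(2, 4)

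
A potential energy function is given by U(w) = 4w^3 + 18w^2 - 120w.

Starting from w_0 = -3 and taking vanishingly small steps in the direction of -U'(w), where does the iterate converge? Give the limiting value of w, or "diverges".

U'(w) = 12(w - 2)(w + 5), so U'(-3) = -120.
Gradient descent moves in the -U' direction, i.e. w is increasing.
The nearest critical point in that direction is w = 2, where U'' = 84 > 0 (a local minimum). The iterate converges there.

2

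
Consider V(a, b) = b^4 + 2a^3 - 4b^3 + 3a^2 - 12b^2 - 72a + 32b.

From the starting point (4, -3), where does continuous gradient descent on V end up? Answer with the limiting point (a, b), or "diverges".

V is separable, so gradient descent decouples: a follows -∂V/∂a, b follows -∂V/∂b.
∂V/∂a = 6(a - 3)(a + 4); at a=4 this is 48, so a decreases.
∂V/∂b = 4(b - 4)(b - 1)(b + 2); at b=-3 this is -112, so b increases.
a converges to its nearest critical value 3 (a local min of the a-part); b converges to -2. The iterate converges to (3, -2).

(3, -2)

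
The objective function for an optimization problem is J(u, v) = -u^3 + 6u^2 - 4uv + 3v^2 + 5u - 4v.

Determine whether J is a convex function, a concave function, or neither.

neither

The term -u^3 is cubic, so the Hessian is not constant.
∂²J/∂u² = -6u + 12, which takes both signs as u varies (negative for sufficiently large u). A diagonal entry of the Hessian changing sign means the Hessian is neither positive- nor negative-semidefinite on all of R^2.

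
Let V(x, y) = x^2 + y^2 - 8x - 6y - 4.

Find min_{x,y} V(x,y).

V(x,y) separates as P(x) + Q(y) − 4, so its minimum is min P + min Q − 4.
P'(x) = 2x - 8 vanishes at x ∈ {4}; Q'(y) = 2y - 6 vanishes at y ∈ {3}.
Local minima of P (where P''>0): P(4)=-16. Local minima of Q: Q(3)=-9.
So the global minimum of V is P(4) + Q(3) − 4 = -16 − 9 − 4 = -29, attained at (4, 3).

-29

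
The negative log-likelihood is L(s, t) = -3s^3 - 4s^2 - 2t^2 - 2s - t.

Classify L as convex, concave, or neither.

The term -3s^3 is cubic, so the Hessian is not constant.
∂²L/∂s² = -18s - 8, which takes both signs as s varies (negative for sufficiently large s). A diagonal entry of the Hessian changing sign means the Hessian is neither positive- nor negative-semidefinite on all of R^2.

neither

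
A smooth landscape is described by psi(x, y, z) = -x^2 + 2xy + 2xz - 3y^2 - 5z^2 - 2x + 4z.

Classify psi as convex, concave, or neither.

concave

psi is quadratic, so its Hessian is the constant matrix H = [[-2, 2, 2], [2, -6, 0], [2, 0, -10]].
Leading principal minors: -2, 8, -56.
Signs alternate −, +, − ⇒ H ≺ 0 ⇒ concave.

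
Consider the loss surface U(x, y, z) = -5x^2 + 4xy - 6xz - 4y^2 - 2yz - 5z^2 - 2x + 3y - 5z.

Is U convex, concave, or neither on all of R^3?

concave

U is quadratic, so its Hessian is the constant matrix H = [[-10, 4, -6], [4, -8, -2], [-6, -2, -10]].
Leading principal minors: -10, 64, -216.
Signs alternate −, +, − ⇒ H ≺ 0 ⇒ concave.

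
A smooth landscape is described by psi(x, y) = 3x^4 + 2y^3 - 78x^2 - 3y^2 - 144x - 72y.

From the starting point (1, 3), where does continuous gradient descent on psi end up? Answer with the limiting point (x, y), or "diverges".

psi is separable, so gradient descent decouples: x follows -∂psi/∂x, y follows -∂psi/∂y.
∂psi/∂x = 12(x - 4)(x + 1)(x + 3); at x=1 this is -288, so x increases.
∂psi/∂y = 6(y - 4)(y + 3); at y=3 this is -36, so y increases.
x converges to its nearest critical value 4 (a local min of the x-part); y converges to 4. The iterate converges to (4, 4).

(4, 4)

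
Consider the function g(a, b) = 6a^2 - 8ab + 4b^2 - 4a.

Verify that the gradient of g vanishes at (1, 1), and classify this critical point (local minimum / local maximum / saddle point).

local minimum

∇g = (12a - 8b - 4, -8a + 8b); substituting (1, 1) gives ∇g = (0, 0), so (1, 1) is indeed a critical point.
The Hessian of g is constant: H = [[12, -8], [-8, 8]].
det(H) = 12·8 − (-8)² = 32.
det(H) > 0 and tr(H) = 20 > 0, so H is positive definite and the point is a local minimum.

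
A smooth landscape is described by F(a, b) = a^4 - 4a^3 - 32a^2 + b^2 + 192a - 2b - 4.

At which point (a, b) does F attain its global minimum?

F(a,b) separates as P(a) + Q(b) − 4, so its minimum is min P + min Q − 4.
P'(a) = 4(a - 4)(a - 3)(a + 4) vanishes at a ∈ {-4, 3, 4}; Q'(b) = 2b - 2 vanishes at b ∈ {1}.
Local minima of P (where P''>0): P(-4)=-768, P(4)=256. Local minima of Q: Q(1)=-1.
So the global minimum of F is P(-4) + Q(1) − 4 = -768 − 1 − 4 = -773, attained at (-4, 1).

(-4, 1)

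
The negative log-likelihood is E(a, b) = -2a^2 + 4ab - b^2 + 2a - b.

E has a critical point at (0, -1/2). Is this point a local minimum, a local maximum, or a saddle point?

saddle point

The Hessian of E is constant: H = [[-4, 4], [4, -2]].
det(H) = (-4)·(-2) − 4² = -8.
Since det(H) < 0, H is indefinite and the critical point is a saddle point.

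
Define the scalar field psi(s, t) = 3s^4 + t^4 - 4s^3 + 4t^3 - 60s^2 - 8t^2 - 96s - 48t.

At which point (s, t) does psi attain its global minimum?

(4, 2)

psi(s,t) separates as P(s) + Q(t), so its minimum is min P + min Q.
P'(s) = 12(s - 4)(s + 1)(s + 2) vanishes at s ∈ {-2, -1, 4}; Q'(t) = 4(t - 2)(t + 2)(t + 3) vanishes at t ∈ {-3, -2, 2}.
Local minima of P (where P''>0): P(-2)=32, P(4)=-832. Local minima of Q: Q(-3)=45, Q(2)=-80.
So the global minimum of psi is P(4) + Q(2) = -832 − 80 = -912, attained at (4, 2).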